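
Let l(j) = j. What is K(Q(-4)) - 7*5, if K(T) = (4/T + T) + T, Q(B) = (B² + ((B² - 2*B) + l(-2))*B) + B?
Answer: -3554/19 ≈ -187.05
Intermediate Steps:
Q(B) = B + B² + B*(-2 + B² - 2*B) (Q(B) = (B² + ((B² - 2*B) - 2)*B) + B = (B² + (-2 + B² - 2*B)*B) + B = (B² + B*(-2 + B² - 2*B)) + B = B + B² + B*(-2 + B² - 2*B))
K(T) = 2*T + 4/T (K(T) = (T + 4/T) + T = 2*T + 4/T)
K(Q(-4)) - 7*5 = (2*(-4*(-1 + (-4)² - 1*(-4))) + 4/((-4*(-1 + (-4)² - 1*(-4))))) - 7*5 = (2*(-4*(-1 + 16 + 4)) + 4/((-4*(-1 + 16 + 4)))) - 35 = (2*(-4*19) + 4/((-4*19))) - 35 = (2*(-76) + 4/(-76)) - 35 = (-152 + 4*(-1/76)) - 35 = (-152 - 1/19) - 35 = -2889/19 - 35 = -3554/19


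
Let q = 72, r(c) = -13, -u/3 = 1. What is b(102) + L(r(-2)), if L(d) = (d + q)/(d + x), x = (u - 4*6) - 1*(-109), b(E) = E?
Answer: 7097/69 ≈ 102.86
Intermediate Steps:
u = -3 (u = -3*1 = -3)
x = 82 (x = (-3 - 4*6) - 1*(-109) = (-3 - 24) + 109 = -27 + 109 = 82)
L(d) = (72 + d)/(82 + d) (L(d) = (d + 72)/(d + 82) = (72 + d)/(82 + d))
b(102) + L(r(-2)) = 102 + (72 - 13)/(82 - 13) = 102 + 59/69 = 7097/69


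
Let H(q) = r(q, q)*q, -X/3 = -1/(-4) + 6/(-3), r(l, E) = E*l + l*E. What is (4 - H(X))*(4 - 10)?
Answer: 27399/16 ≈ 1712.4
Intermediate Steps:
r(l, E) = 2*E*l (r(l, E) = E*l + E*l = 2*E*l)
X = 21/4 (X = -3*(-1/(-4) + 6/(-3)) = -3*(-1*(-1/4) + 6*(-1/3)) = -3*(1/4 - 2) = -3*(-7/4) = 21/4 ≈ 5.2500)
H(q) = 2*q**3 (H(q) = (2*q*q)*q = (2*q**2)*q = 2*q**3)
(4 - H(X))*(4 - 10) = (4 - 2*(21/4)**3)*(4 - 10) = (4 - 2*9261/64)*(-6) = (4 - 1*9261/32)*(-6) = (4 - 9261/32)*(-6) = -9133/32*(-6) = 27399/16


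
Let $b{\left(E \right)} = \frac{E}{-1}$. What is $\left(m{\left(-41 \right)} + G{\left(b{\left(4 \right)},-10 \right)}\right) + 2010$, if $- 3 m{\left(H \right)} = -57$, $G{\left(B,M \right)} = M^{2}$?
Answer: $2129$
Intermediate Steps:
$b{\left(E \right)} = - E$ ($b{\left(E \right)} = E \left(-1\right) = - E$)
$m{\left(H \right)} = 19$ ($m{\left(H \right)} = \left(- \frac{1}{3}\right) \left(-57\right) = 19$)
$\left(m{\left(-41 \right)} + G{\left(b{\left(4 \right)},-10 \right)}\right) + 2010 = \left(19 + \left(-10\right)^{2}\right) + 2010 = \left(19 + 100\right) + 2010 = 119 + 2010 = 2129$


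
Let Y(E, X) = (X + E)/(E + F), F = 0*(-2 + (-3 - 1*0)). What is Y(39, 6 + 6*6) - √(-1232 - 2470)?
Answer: 27/13 - I*√3702 ≈ 2.0769 - 60.844*I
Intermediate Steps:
F = 0 (F = 0*(-2 + (-3 + 0)) = 0*(-2 - 3) = 0*(-5) = 0)
Y(E, X) = (E + X)/E (Y(E, X) = (X + E)/(E + 0) = (E + X)/E)
Y(39, 6 + 6*6) - √(-1232 - 2470) = (39 + (6 + 6*6))/39 - √(-1232 - 2470) = (39 + (6 + 36))/39 - √(-3702) = (39 + 42)/39 - I*√3702 = (1/39)*81 - I*√3702 = 27/13 - I*√3702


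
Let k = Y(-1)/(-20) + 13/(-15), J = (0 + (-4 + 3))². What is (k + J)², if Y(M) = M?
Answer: 121/3600 ≈ 0.033611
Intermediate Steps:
J = 1 (J = (0 - 1)² = (-1)² = 1)
k = -49/60 (k = -1/(-20) + 13/(-15) = -1*(-1/20) + 13*(-1/15) = 1/20 - 13/15 = -49/60 ≈ -0.81667)
(k + J)² = (-49/60 + 1)² = (11/60)² = 121/3600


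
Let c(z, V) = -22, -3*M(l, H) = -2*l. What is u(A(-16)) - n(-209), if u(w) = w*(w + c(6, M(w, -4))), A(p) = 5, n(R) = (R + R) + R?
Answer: 542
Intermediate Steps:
M(l, H) = 2*l/3 (M(l, H) = -(-2)*l/3 = 2*l/3)
n(R) = 3*R (n(R) = 2*R + R = 3*R)
u(w) = w*(-22 + w) (u(w) = w*(w - 22) = w*(-22 + w))
u(A(-16)) - n(-209) = 5*(-22 + 5) - 3*(-209) = 5*(-17) - 1*(-627) = -85 + 627 = 542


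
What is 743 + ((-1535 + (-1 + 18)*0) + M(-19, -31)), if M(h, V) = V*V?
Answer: 169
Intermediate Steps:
M(h, V) = V**2
743 + ((-1535 + (-1 + 18)*0) + M(-19, -31)) = 743 + ((-1535 + (-1 + 18)*0) + (-31)**2) = 743 + ((-1535 + 17*0) + 961) = 743 + ((-1535 + 0) + 961) = 743 + (-1535 + 961) = 743 - 574 = 169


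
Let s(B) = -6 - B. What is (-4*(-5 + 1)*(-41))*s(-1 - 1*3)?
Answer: 1312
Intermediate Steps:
(-4*(-5 + 1)*(-41))*s(-1 - 1*3) = (-4*(-5 + 1)*(-41))*(-6 - (-1 - 1*3)) = (-4*(-4)*(-41))*(-6 - (-1 - 3)) = (16*(-41))*(-6 - 1*(-4)) = -656*(-6 + 4) = -656*(-2) = 1312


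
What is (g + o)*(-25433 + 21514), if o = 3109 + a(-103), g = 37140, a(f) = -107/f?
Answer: -16247209926/103 ≈ -1.5774e+8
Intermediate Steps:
o = 320334/103 (o = 3109 - 107/(-103) = 3109 - 107*(-1/103) = 3109 + 107/103 = 320334/103 ≈ 3110.0)
(g + o)*(-25433 + 21514) = (37140 + 320334/103)*(-25433 + 21514) = (4145754/103)*(-3919) = -16247209926/103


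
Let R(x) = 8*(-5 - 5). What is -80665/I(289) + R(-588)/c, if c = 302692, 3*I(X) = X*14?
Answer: -1077209915/18010174 ≈ -59.811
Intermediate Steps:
I(X) = 14*X/3 (I(X) = (X*14)/3 = (14*X)/3 = 14*X/3)
R(x) = -80 (R(x) = 8*(-10) = -80)
-80665/I(289) + R(-588)/c = -80665/((14/3)*289) - 80/302692 = -80665/4046/3 - 80*1/302692 = -80665*3/4046 - 20/75673 = -14235/238 - 20/75673 = -1077209915/18010174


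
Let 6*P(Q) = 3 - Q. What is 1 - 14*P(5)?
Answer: 17/3 ≈ 5.6667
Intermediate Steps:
P(Q) = ½ - Q/6 (P(Q) = (3 - Q)/6 = ½ - Q/6)
1 - 14*P(5) = 1 - 14*(½ - ⅙*5) = 1 - 14*(½ - ⅚) = 1 - 14*(-⅓) = 1 + 14/3 = 17/3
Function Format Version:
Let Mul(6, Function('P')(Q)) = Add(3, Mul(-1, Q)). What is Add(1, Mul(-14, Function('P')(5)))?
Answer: Rational(17, 3) ≈ 5.6667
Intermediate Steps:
Function('P')(Q) = Add(Rational(1, 2), Mul(Rational(-1, 6), Q)) (Function('P')(Q) = Mul(Rational(1, 6), Add(3, Mul(-1, Q))) = Add(Rational(1, 2), Mul(Rational(-1, 6), Q)))
Add(1, Mul(-14, Function('P')(5))) = Add(1, Mul(-14, Add(Rational(1, 2), Mul(Rational(-1, 6), 5)))) = Add(1, Mul(-14, Add(Rational(1, 2), Rational(-5, 6)))) = Add(1, Mul(-14, Rational(-1, 3))) = Add(1, Rational(14, 3)) = Rational(17, 3)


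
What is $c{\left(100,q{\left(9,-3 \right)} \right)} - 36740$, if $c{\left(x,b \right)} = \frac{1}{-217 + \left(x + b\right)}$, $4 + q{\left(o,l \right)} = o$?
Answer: $- \frac{4114881}{112} \approx -36740.0$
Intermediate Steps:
$q{\left(o,l \right)} = -4 + o$
$c{\left(x,b \right)} = \frac{1}{-217 + b + x}$ ($c{\left(x,b \right)} = \frac{1}{-217 + \left(b + x\right)} = \frac{1}{-217 + b + x}$)
$c{\left(100,q{\left(9,-3 \right)} \right)} - 36740 = \frac{1}{-217 + \left(-4 + 9\right) + 100} - 36740 = \frac{1}{-217 + 5 + 100} - 36740 = \frac{1}{-112} - 36740 = - \frac{1}{112} - 36740 = - \frac{4114881}{112}$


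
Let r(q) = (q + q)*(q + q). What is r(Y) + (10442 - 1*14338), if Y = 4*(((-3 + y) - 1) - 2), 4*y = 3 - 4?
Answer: -1396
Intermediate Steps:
y = -¼ (y = (3 - 4)/4 = (¼)*(-1) = -¼ ≈ -0.25000)
Y = -25 (Y = 4*(((-3 - ¼) - 1) - 2) = 4*((-13/4 - 1) - 2) = 4*(-17/4 - 2) = 4*(-25/4) = -25)
r(q) = 4*q² (r(q) = (2*q)*(2*q) = 4*q²)
r(Y) + (10442 - 1*14338) = 4*(-25)² + (10442 - 1*14338) = 4*625 + (10442 - 14338) = 2500 - 3896 = -1396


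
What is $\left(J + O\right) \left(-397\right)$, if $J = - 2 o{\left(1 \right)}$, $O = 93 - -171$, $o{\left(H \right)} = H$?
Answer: $-104014$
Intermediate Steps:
$O = 264$ ($O = 93 + 171 = 264$)
$J = -2$ ($J = \left(-2\right) 1 = -2$)
$\left(J + O\right) \left(-397\right) = \left(-2 + 264\right) \left(-397\right) = 262 \left(-397\right) = -104014$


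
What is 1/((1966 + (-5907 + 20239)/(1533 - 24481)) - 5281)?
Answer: -5737/19021738 ≈ -0.00030160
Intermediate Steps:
1/((1966 + (-5907 + 20239)/(1533 - 24481)) - 5281) = 1/((1966 + 14332/(-22948)) - 5281) = 1/((1966 + 14332*(-1/22948)) - 5281) = 1/((1966 - 3583/5737) - 5281) = 1/(11275359/5737 - 5281) = 1/(-19021738/5737) = -5737/19021738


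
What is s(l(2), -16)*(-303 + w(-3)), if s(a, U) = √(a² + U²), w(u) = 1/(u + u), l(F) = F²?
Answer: -3638*√17/3 ≈ -5000.0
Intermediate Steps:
w(u) = 1/(2*u)
s(a, U) = √(U² + a²)
s(l(2), -16)*(-303 + w(-3)) = √((-16)² + (2²)²)*(-303 + (½)/(-3)) = √(256 + 4²)*(-303 + (½)*(-⅓)) = √(256 + 16)*(-303 - ⅙) = √272*(-1819/6) = (4*√17)*(-1819/6) = -3638*√17/3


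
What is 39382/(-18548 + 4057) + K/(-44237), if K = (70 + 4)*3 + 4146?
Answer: -1805438222/641038367 ≈ -2.8164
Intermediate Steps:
K = 4368 (K = 74*3 + 4146 = 222 + 4146 = 4368)
39382/(-18548 + 4057) + K/(-44237) = 39382/(-18548 + 4057) + 4368/(-44237) = 39382/(-14491) + 4368*(-1/44237) = 39382*(-1/14491) - 4368/44237 = -39382/14491 - 4368/44237 = -1805438222/641038367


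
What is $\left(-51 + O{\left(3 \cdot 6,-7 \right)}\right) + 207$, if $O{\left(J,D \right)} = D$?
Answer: $149$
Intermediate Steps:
$\left(-51 + O{\left(3 \cdot 6,-7 \right)}\right) + 207 = \left(-51 - 7\right) + 207 = -58 + 207 = 149$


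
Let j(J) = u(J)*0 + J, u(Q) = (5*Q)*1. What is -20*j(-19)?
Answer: 380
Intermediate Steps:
u(Q) = 5*Q
j(J) = J (j(J) = (5*J)*0 + J = 0 + J = J)
-20*j(-19) = -20*(-19) = 380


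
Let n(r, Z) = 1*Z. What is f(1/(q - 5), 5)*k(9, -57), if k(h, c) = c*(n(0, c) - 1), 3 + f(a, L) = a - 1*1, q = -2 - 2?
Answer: -40774/3 ≈ -13591.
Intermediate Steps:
n(r, Z) = Z
q = -4
f(a, L) = -4 + a (f(a, L) = -3 + (a - 1*1) = -3 + (a - 1) = -3 + (-1 + a) = -4 + a)
k(h, c) = c*(-1 + c) (k(h, c) = c*(c - 1) = c*(-1 + c))
f(1/(q - 5), 5)*k(9, -57) = (-4 + 1/(-4 - 5))*(-57*(-1 - 57)) = (-4 + 1/(-9))*(-57*(-58)) = (-4 - ⅑)*3306 = -37/9*3306 = -40774/3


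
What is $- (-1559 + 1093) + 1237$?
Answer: $1703$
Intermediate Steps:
$- (-1559 + 1093) + 1237 = \left(-1\right) \left(-466\right) + 1237 = 466 + 1237 = 1703$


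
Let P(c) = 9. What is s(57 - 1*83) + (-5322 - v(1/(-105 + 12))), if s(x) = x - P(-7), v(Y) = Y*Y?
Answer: -46332694/8649 ≈ -5357.0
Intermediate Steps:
v(Y) = Y**2
s(x) = -9 + x (s(x) = x - 1*9 = x - 9 = -9 + x)
s(57 - 1*83) + (-5322 - v(1/(-105 + 12))) = (-9 + (57 - 1*83)) + (-5322 - (1/(-105 + 12))**2) = (-9 + (57 - 83)) + (-5322 - (1/(-93))**2) = (-9 - 26) + (-5322 - (-1/93)**2) = -35 + (-5322 - 1*1/8649) = -35 + (-5322 - 1/8649) = -35 - 46029979/8649 = -46332694/8649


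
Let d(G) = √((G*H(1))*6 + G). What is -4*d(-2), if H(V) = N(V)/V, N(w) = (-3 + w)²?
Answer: -20*I*√2 ≈ -28.284*I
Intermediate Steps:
H(V) = (-3 + V)²/V
d(G) = 5*√G (d(G) = √((G*((-3 + 1)²/1))*6 + G) = √((G*(1*(-2)²))*6 + G) = √((G*(1*4))*6 + G) = √((G*4)*6 + G) = √((4*G)*6 + G) = √(24*G + G) = √(25*G) = 5*√G)
-4*d(-2) = -20*√(-2) = -20*I*√2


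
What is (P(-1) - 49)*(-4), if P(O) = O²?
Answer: 192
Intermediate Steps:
(P(-1) - 49)*(-4) = ((-1)² - 49)*(-4) = (1 - 49)*(-4) = -48*(-4) = 192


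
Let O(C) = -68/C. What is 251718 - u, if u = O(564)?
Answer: 35492255/141 ≈ 2.5172e+5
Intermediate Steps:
u = -17/141 (u = -68/564 = -68*1/564 = -17/141 ≈ -0.12057)
251718 - u = 251718 - 1*(-17/141) = 251718 + 17/141 = 35492255/141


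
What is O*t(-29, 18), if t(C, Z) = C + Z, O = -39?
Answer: 429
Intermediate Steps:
O*t(-29, 18) = -39*(-29 + 18) = -39*(-11) = 429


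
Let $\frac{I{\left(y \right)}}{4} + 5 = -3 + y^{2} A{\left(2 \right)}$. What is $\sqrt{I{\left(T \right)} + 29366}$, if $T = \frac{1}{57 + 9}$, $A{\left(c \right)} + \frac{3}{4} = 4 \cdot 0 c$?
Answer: $\frac{\sqrt{127778901}}{66} \approx 171.27$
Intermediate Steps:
$A{\left(c \right)} = - \frac{3}{4}$ ($A{\left(c \right)} = - \frac{3}{4} + 4 \cdot 0 c = - \frac{3}{4} + 0 c = - \frac{3}{4} + 0 = - \frac{3}{4}$)
$T = \frac{1}{66} \approx 0.015152$
$I{\left(y \right)} = -32 - 3 y^{2}$ ($I{\left(y \right)} = -20 + 4 \left(-3 + y^{2} \left(- \frac{3}{4}\right)\right) = -20 + 4 \left(-3 - \frac{3 y^{2}}{4}\right) = -20 - \left(12 + 3 y^{2}\right) = -32 - 3 y^{2}$)
$\sqrt{I{\left(T \right)} + 29366} = \sqrt{\left(-32 - \frac{3}{4356}\right) + 29366} = \sqrt{\left(-32 - \frac{1}{1452}\right) + 29366} = \sqrt{- \frac{46465}{1452} + 29366} = \sqrt{\frac{42592967}{1452}} = \frac{\sqrt{127778901}}{66}$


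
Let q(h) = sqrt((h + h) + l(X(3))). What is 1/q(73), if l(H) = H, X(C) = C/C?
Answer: sqrt(3)/21 ≈ 0.082479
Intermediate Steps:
X(C) = 1
q(h) = sqrt(1 + 2*h) (q(h) = sqrt((h + h) + 1) = sqrt(2*h + 1) = sqrt(1 + 2*h))
1/q(73) = 1/(sqrt(1 + 2*73)) = 1/(sqrt(1 + 146)) = 1/(sqrt(147)) = 1/(7*sqrt(3)) = sqrt(3)/21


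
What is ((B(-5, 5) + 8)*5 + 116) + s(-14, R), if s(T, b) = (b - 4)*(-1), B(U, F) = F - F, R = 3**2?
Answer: 151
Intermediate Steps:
R = 9
B(U, F) = 0
s(T, b) = 4 - b (s(T, b) = (-4 + b)*(-1) = 4 - b)
((B(-5, 5) + 8)*5 + 116) + s(-14, R) = ((0 + 8)*5 + 116) + (4 - 1*9) = (8*5 + 116) + (4 - 9) = (40 + 116) - 5 = 156 - 5 = 151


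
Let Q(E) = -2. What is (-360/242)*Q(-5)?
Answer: 360/121 ≈ 2.9752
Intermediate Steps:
(-360/242)*Q(-5) = -360/242*(-2) = -360*1/242*(-2) = -180/121*(-2) = 360/121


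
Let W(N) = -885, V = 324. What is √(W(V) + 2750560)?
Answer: 5*√109987 ≈ 1658.2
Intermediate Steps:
√(W(V) + 2750560) = √(-885 + 2750560) = √2749675 = 5*√109987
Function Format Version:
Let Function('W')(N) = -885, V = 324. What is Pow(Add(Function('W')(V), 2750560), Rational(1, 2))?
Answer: Mul(5, Pow(109987, Rational(1, 2))) ≈ 1658.2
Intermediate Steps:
Pow(Add(Function('W')(V), 2750560), Rational(1, 2)) = Pow(Add(-885, 2750560), Rational(1, 2)) = Pow(2749675, Rational(1, 2)) = Mul(5, Pow(109987, Rational(1, 2)))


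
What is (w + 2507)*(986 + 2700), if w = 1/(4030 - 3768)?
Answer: 1210546905/131 ≈ 9.2408e+6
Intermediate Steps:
w = 1/262 ≈ 0.0038168
(w + 2507)*(986 + 2700) = (1/262 + 2507)*(986 + 2700) = (656835/262)*3686 = 1210546905/131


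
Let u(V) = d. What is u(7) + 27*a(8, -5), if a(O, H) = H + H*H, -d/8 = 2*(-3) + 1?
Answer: 580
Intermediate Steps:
d = 40 (d = -8*(2*(-3) + 1) = -8*(-6 + 1) = -8*(-5) = 40)
a(O, H) = H + H²
u(V) = 40
u(7) + 27*a(8, -5) = 40 + 27*(-5*(1 - 5)) = 40 + 27*(-5*(-4)) = 40 + 27*20 = 40 + 540 = 580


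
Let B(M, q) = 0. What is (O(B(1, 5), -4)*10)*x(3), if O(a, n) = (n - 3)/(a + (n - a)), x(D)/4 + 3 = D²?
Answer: 420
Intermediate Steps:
x(D) = -12 + 4*D²
O(a, n) = (-3 + n)/n
(O(B(1, 5), -4)*10)*x(3) = (((-3 - 4)/(-4))*10)*(-12 + 4*3²) = (-¼*(-7)*10)*(-12 + 4*9) = ((7/4)*10)*(-12 + 36) = (35/2)*24 = 420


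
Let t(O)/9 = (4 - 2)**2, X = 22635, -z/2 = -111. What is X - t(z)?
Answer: 22599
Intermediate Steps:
z = 222 (z = -2*(-111) = 222)
t(O) = 36 (t(O) = 9*(4 - 2)**2 = 9*2**2 = 9*4 = 36)
X - t(z) = 22635 - 1*36 = 22635 - 36 = 22599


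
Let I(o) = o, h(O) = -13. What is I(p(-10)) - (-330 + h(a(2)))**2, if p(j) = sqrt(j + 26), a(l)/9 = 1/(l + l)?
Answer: -117645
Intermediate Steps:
a(l) = 9/(2*l) (a(l) = 9/(l + l) = 9/((2*l)) = 9*(1/(2*l)) = 9/(2*l))
p(j) = sqrt(26 + j)
I(p(-10)) - (-330 + h(a(2)))**2 = sqrt(26 - 10) - (-330 - 13)**2 = sqrt(16) - 1*(-343)**2 = 4 - 1*117649 = 4 - 117649 = -117645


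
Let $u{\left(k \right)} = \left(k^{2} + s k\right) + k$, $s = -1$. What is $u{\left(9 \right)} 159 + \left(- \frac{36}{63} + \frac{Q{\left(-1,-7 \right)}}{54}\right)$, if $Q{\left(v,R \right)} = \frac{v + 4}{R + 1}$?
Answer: $\frac{9736085}{756} \approx 12878.0$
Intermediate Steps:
$Q{\left(v,R \right)} = \frac{4 + v}{1 + R}$
$u{\left(k \right)} = k^{2}$ ($u{\left(k \right)} = \left(k^{2} - k\right) + k = k^{2}$)
$u{\left(9 \right)} 159 + \left(- \frac{36}{63} + \frac{Q{\left(-1,-7 \right)}}{54}\right) = 9^{2} \cdot 159 - \left(\frac{4}{7} - \frac{\frac{1}{1 - 7} \left(4 - 1\right)}{54}\right) = 81 \cdot 159 - \left(\frac{4}{7} - \frac{1}{-6} \cdot 3 \cdot \frac{1}{54}\right) = 12879 - \left(\frac{4}{7} - \left(- \frac{1}{6}\right) 3 \cdot \frac{1}{54}\right) = 12879 - \frac{439}{756} = \frac{9736085}{756}$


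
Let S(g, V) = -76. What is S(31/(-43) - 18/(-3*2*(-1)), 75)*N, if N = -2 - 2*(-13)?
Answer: -1824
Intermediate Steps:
N = 24 (N = -2 + 26 = 24)
S(31/(-43) - 18/(-3*2*(-1)), 75)*N = -76*24 = -1824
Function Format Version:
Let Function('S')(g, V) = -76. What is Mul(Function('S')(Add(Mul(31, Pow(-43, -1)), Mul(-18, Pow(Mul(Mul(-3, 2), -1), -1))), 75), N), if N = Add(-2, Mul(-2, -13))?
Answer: -1824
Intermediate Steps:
N = 24 (N = Add(-2, 26) = 24)
Mul(Function('S')(Add(Mul(31, Pow(-43, -1)), Mul(-18, Pow(Mul(Mul(-3, 2), -1), -1))), 75), N) = Mul(-76, 24) = -1824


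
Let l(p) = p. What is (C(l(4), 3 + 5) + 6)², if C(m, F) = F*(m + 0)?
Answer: 1444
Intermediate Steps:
C(m, F) = F*m
(C(l(4), 3 + 5) + 6)² = ((3 + 5)*4 + 6)² = (8*4 + 6)² = (32 + 6)² = 38² = 1444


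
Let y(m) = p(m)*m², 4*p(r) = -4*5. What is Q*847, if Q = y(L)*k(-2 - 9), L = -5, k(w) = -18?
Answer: 1905750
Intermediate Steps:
p(r) = -5 (p(r) = (-4*5)/4 = (¼)*(-20) = -5)
y(m) = -5*m²
Q = 2250 (Q = -5*(-5)²*(-18) = -5*25*(-18) = -125*(-18) = 2250)
Q*847 = 2250*847 = 1905750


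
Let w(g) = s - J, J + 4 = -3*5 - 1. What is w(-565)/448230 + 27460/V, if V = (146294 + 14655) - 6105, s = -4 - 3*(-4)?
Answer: 1539091429/8675715765 ≈ 0.17740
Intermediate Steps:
s = 8 (s = -4 + 12 = 8)
J = -20 (J = -4 + (-3*5 - 1) = -4 + (-15 - 1) = -4 - 16 = -20)
V = 154844 (V = 160949 - 6105 = 154844)
w(g) = 28 (w(g) = 8 - 1*(-20) = 8 + 20 = 28)
w(-565)/448230 + 27460/V = 28/448230 + 27460/154844 = 28*(1/448230) + 27460*(1/154844) = 14/224115 + 6865/38711 = 1539091429/8675715765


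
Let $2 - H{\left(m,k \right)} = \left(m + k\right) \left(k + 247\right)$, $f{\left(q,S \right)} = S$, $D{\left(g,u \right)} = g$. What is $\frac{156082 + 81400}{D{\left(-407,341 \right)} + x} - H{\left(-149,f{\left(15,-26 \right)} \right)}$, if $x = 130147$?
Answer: $- \frac{2508858249}{64870} \approx -38675.0$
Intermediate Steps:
$H{\left(m,k \right)} = 2 - \left(247 + k\right) \left(k + m\right)$ ($H{\left(m,k \right)} = 2 - \left(m + k\right) \left(k + 247\right) = 2 - \left(k + m\right) \left(247 + k\right) = 2 - \left(247 + k\right) \left(k + m\right)$)
$\frac{156082 + 81400}{D{\left(-407,341 \right)} + x} - H{\left(-149,f{\left(15,-26 \right)} \right)} = \frac{156082 + 81400}{-407 + 130147} - \left(2 - \left(-26\right)^{2} - -6422 - -36803 - \left(-26\right) \left(-149\right)\right) = \frac{237482}{129740} - \left(2 - 676 + 6422 + 36803 - 3874\right) = 237482 \cdot \frac{1}{129740} - \left(2 - 676 + 6422 + 36803 - 3874\right) = \frac{118741}{64870} - 38677 = - \frac{2508858249}{64870}$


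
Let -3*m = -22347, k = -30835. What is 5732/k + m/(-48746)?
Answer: -509101987/1503082910 ≈ -0.33871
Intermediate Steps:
m = 7449 (m = -⅓*(-22347) = 7449)
5732/k + m/(-48746) = 5732/(-30835) + 7449/(-48746) = 5732*(-1/30835) + 7449*(-1/48746) = -5732/30835 - 7449/48746 = -509101987/1503082910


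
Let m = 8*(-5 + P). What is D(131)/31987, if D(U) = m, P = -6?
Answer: -88/31987 ≈ -0.0027511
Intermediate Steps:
m = -88 (m = 8*(-5 - 6) = 8*(-11) = -88)
D(U) = -88
D(131)/31987 = -88/31987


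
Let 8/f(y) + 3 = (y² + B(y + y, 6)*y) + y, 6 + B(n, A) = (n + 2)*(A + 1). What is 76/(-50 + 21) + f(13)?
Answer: -201092/76821 ≈ -2.6177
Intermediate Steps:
B(n, A) = -6 + (1 + A)*(2 + n) (B(n, A) = -6 + (n + 2)*(A + 1) = -6 + (2 + n)*(1 + A) = -6 + (1 + A)*(2 + n))
f(y) = 8/(-3 + y + y² + y*(8 + 14*y)) (f(y) = 8/(-3 + ((y² + (-4 + (y + y) + 2*6 + 6*(y + y))*y) + y)) = 8/(-3 + ((y² + (-4 + 2*y + 12 + 6*(2*y))*y) + y)) = 8/(-3 + ((y² + (-4 + 2*y + 12 + 12*y)*y) + y)) = 8/(-3 + ((y² + (8 + 14*y)*y) + y)) = 8/(-3 + ((y² + y*(8 + 14*y)) + y)) = 8/(-3 + (y + y² + y*(8 + 14*y))) = 8/(-3 + y + y² + y*(8 + 14*y)))
76/(-50 + 21) + f(13) = 76/(-50 + 21) + 8/(3*(-1 + 3*13 + 5*13²)) = 76/(-29) + 8/(3*(-1 + 39 + 5*169)) = 76*(-1/29) + 8/(3*(-1 + 39 + 845)) = -76/29 + (8/3)/883 = -76/29 + (8/3)*(1/883) = -76/29 + 8/2649 = -201092/76821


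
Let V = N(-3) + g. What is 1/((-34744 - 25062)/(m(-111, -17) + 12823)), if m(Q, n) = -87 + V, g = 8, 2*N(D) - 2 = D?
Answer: -25487/119612 ≈ -0.21308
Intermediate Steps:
N(D) = 1 + D/2
V = 15/2 (V = (1 + (½)*(-3)) + 8 = (1 - 3/2) + 8 = -½ + 8 = 15/2 ≈ 7.5000)
m(Q, n) = -159/2 (m(Q, n) = -87 + 15/2 = -159/2)
1/((-34744 - 25062)/(m(-111, -17) + 12823)) = 1/((-34744 - 25062)/(-159/2 + 12823)) = 1/(-59806/25487/2) = 1/(-59806*2/25487) = 1/(-119612/25487) = -25487/119612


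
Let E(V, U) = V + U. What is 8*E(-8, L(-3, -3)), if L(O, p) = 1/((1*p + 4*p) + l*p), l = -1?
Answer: -194/3 ≈ -64.667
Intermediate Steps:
L(O, p) = 1/(4*p) (L(O, p) = 1/((1*p + 4*p) - p) = 1/((p + 4*p) - p) = 1/(5*p - p) = 1/(4*p))
E(V, U) = U + V
8*E(-8, L(-3, -3)) = 8*((¼)/(-3) - 8) = 8*((¼)*(-⅓) - 8) = 8*(-1/12 - 8) = 8*(-97/12) = -194/3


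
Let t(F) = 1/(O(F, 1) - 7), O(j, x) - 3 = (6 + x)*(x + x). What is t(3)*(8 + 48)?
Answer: 28/5 ≈ 5.6000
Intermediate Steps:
O(j, x) = 3 + 2*x*(6 + x) (O(j, x) = 3 + (6 + x)*(x + x) = 3 + (6 + x)*(2*x) = 3 + 2*x*(6 + x))
t(F) = ⅒ (t(F) = 1/((3 + 2*1² + 12*1) - 7) = 1/((3 + 2*1 + 12) - 7) = 1/((3 + 2 + 12) - 7) = 1/(17 - 7) = 1/10 = ⅒)
t(3)*(8 + 48) = (8 + 48)/10 = (⅒)*56 = 28/5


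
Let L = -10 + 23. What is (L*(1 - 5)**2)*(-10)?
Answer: -2080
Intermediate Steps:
L = 13
(L*(1 - 5)**2)*(-10) = (13*(1 - 5)**2)*(-10) = (13*(-4)**2)*(-10) = (13*16)*(-10) = 208*(-10) = -2080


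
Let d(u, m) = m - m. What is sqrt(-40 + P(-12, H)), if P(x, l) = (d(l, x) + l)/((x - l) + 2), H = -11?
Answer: I*sqrt(51) ≈ 7.1414*I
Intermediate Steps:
d(u, m) = 0
P(x, l) = l/(2 + x - l) (P(x, l) = (0 + l)/((x - l) + 2) = l/(2 + x - l))
sqrt(-40 + P(-12, H)) = sqrt(-40 - 11/(2 - 12 - 1*(-11))) = sqrt(-40 - 11/(2 - 12 + 11)) = sqrt(-40 - 11/1) = sqrt(-40 - 11*1) = sqrt(-40 - 11) = sqrt(-51) = I*sqrt(51)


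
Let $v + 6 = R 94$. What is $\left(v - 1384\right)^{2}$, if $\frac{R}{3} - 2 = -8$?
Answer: $9498724$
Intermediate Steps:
$R = -18$ ($R = 6 + 3 \left(-8\right) = 6 - 24 = -18$)
$v = -1698$ ($v = -6 - 1692 = -1698$)
$\left(v - 1384\right)^{2} = \left(-1698 - 1384\right)^{2} = \left(-3082\right)^{2} = 9498724$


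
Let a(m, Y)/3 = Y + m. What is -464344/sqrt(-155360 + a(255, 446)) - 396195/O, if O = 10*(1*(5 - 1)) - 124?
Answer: 132065/28 + 464344*I*sqrt(153257)/153257 ≈ 4716.6 + 1186.1*I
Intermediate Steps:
O = -84 (O = 10*(1*4) - 124 = 10*4 - 124 = 40 - 124 = -84)
a(m, Y) = 3*Y + 3*m (a(m, Y) = 3*(Y + m) = 3*Y + 3*m)
-464344/sqrt(-155360 + a(255, 446)) - 396195/O = -464344/sqrt(-155360 + (3*446 + 3*255)) - 396195/(-84) = -464344/sqrt(-155360 + (1338 + 765)) - 396195*(-1/84) = -464344/sqrt(-155360 + 2103) + 132065/28 = -464344*(-I*sqrt(153257)/153257) + 132065/28 = -(-464344)*I*sqrt(153257)/153257 + 132065/28 = 464344*I*sqrt(153257)/153257 + 132065/28 = 132065/28 + 464344*I*sqrt(153257)/153257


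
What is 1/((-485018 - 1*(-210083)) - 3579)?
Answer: -1/278514 ≈ -3.5905e-6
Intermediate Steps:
1/((-485018 - 1*(-210083)) - 3579) = 1/((-485018 + 210083) - 3579) = 1/(-274935 - 3579) = 1/(-278514) = -1/278514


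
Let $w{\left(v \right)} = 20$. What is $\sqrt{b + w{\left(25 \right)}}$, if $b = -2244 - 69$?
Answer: $i \sqrt{2293} \approx 47.885 i$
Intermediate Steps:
$b = -2313$
$\sqrt{b + w{\left(25 \right)}} = \sqrt{-2313 + 20} = \sqrt{-2293} = i \sqrt{2293}$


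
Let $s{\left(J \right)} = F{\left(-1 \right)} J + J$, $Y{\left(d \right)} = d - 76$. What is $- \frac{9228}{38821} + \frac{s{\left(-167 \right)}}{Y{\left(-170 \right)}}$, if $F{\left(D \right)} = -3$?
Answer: $- \frac{7618151}{4774983} \approx -1.5954$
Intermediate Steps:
$Y{\left(d \right)} = -76 + d$ ($Y{\left(d \right)} = d - 76 = -76 + d$)
$s{\left(J \right)} = - 2 J$ ($s{\left(J \right)} = - 3 J + J = - 2 J$)
$- \frac{9228}{38821} + \frac{s{\left(-167 \right)}}{Y{\left(-170 \right)}} = - \frac{9228}{38821} + \frac{\left(-2\right) \left(-167\right)}{-76 - 170} = \left(-9228\right) \frac{1}{38821} + \frac{334}{-246} = - \frac{9228}{38821} + 334 \left(- \frac{1}{246}\right) = - \frac{9228}{38821} - \frac{167}{123} = - \frac{7618151}{4774983}$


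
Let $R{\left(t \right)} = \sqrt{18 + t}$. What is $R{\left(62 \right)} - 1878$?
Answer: $-1878 + 4 \sqrt{5} \approx -1869.1$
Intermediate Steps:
$R{\left(62 \right)} - 1878 = \sqrt{18 + 62} - 1878 = \sqrt{80} - 1878 = 4 \sqrt{5} - 1878 = -1878 + 4 \sqrt{5}$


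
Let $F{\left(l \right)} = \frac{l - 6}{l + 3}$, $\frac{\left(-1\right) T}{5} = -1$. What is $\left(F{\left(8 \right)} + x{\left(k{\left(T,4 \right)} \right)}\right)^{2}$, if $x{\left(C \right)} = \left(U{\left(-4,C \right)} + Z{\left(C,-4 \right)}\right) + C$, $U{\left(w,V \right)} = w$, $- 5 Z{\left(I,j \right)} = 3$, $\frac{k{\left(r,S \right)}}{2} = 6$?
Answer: $\frac{173889}{3025} \approx 57.484$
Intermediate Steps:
$T = 5$ ($T = \left(-5\right) \left(-1\right) = 5$)
$k{\left(r,S \right)} = 12$ ($k{\left(r,S \right)} = 2 \cdot 6 = 12$)
$Z{\left(I,j \right)} = - \frac{3}{5}$ ($Z{\left(I,j \right)} = \left(- \frac{1}{5}\right) 3 = - \frac{3}{5}$)
$F{\left(l \right)} = \frac{-6 + l}{3 + l}$
$x{\left(C \right)} = - \frac{23}{5} + C$ ($x{\left(C \right)} = \left(-4 - \frac{3}{5}\right) + C = - \frac{23}{5} + C$)
$\left(F{\left(8 \right)} + x{\left(k{\left(T,4 \right)} \right)}\right)^{2} = \left(\frac{-6 + 8}{3 + 8} + \left(- \frac{23}{5} + 12\right)\right)^{2} = \left(\frac{1}{11} \cdot 2 + \frac{37}{5}\right)^{2} = \left(\frac{2}{11} + \frac{37}{5}\right)^{2} = \left(\frac{417}{55}\right)^{2} = \frac{173889}{3025}$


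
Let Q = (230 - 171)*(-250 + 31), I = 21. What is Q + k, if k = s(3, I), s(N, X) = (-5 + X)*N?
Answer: -12873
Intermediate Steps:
s(N, X) = N*(-5 + X)
Q = -12921 (Q = 59*(-219) = -12921)
k = 48 (k = 3*(-5 + 21) = 3*16 = 48)
Q + k = -12921 + 48 = -12873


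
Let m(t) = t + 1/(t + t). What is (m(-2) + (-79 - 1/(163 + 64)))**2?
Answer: 5443340841/824464 ≈ 6602.3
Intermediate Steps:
m(t) = t + 1/(2*t)
(m(-2) + (-79 - 1/(163 + 64)))**2 = ((-2 + (1/2)/(-2)) + (-79 - 1/(163 + 64)))**2 = ((-2 + (1/2)*(-1/2)) + (-79 - 1/227))**2 = ((-2 - 1/4) + (-79 - 1*1/227))**2 = (-9/4 + (-79 - 1/227))**2 = (-9/4 - 17934/227)**2 = (-73779/908)**2 = 5443340841/824464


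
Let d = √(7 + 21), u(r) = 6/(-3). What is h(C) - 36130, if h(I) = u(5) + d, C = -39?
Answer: -36132 + 2*√7 ≈ -36127.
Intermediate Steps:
u(r) = -2 (u(r) = 6*(-⅓) = -2)
d = 2*√7 (d = √28 = 2*√7 ≈ 5.2915)
h(I) = -2 + 2*√7
h(C) - 36130 = (-2 + 2*√7) - 36130 = -36132 + 2*√7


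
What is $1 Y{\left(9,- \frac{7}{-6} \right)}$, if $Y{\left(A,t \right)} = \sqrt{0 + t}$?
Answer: $\frac{\sqrt{42}}{6} \approx 1.0801$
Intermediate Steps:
$Y{\left(A,t \right)} = \sqrt{t}$
$1 Y{\left(9,- \frac{7}{-6} \right)} = 1 \sqrt{- \frac{7}{-6}} = 1 \sqrt{\left(-7\right) \left(- \frac{1}{6}\right)} = 1 \sqrt{\frac{7}{6}} = 1 \frac{\sqrt{42}}{6} = \frac{\sqrt{42}}{6}$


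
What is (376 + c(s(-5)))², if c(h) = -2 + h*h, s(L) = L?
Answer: 159201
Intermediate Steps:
c(h) = -2 + h²
(376 + c(s(-5)))² = (376 + (-2 + (-5)²))² = (376 + (-2 + 25))² = (376 + 23)² = 399² = 159201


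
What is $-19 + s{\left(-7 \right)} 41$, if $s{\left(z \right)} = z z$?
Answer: $1990$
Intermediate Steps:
$s{\left(z \right)} = z^{2}$
$-19 + s{\left(-7 \right)} 41 = -19 + \left(-7\right)^{2} \cdot 41 = -19 + 49 \cdot 41 = -19 + 2009 = 1990$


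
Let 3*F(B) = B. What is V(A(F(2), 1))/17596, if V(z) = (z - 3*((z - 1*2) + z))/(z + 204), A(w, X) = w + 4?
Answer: -13/2753774 ≈ -4.7208e-6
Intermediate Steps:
F(B) = B/3
A(w, X) = 4 + w
V(z) = (6 - 5*z)/(204 + z) (V(z) = (z - 3*((z - 2) + z))/(204 + z) = (z - 3*((-2 + z) + z))/(204 + z) = (z - 3*(-2 + 2*z))/(204 + z) = (z + (6 - 6*z))/(204 + z) = (6 - 5*z)/(204 + z))
V(A(F(2), 1))/17596 = ((6 - 5*(4 + (1/3)*2))/(204 + (4 + (1/3)*2)))/17596 = ((6 - 5*(4 + 2/3))/(204 + (4 + 2/3)))*(1/17596) = ((6 - 5*14/3)/(204 + 14/3))*(1/17596) = ((6 - 70/3)/(626/3))*(1/17596) = ((3/626)*(-52/3))*(1/17596) = -26/313*1/17596 = -13/2753774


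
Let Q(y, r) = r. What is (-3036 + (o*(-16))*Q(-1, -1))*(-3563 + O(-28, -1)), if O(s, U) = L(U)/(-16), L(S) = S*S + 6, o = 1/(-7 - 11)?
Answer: 43287055/4 ≈ 1.0822e+7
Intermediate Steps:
o = -1/18 (o = 1/(-18) = -1/18 ≈ -0.055556)
L(S) = 6 + S**2 (L(S) = S**2 + 6 = 6 + S**2)
O(s, U) = -3/8 - U**2/16 (O(s, U) = (6 + U**2)/(-16) = (6 + U**2)*(-1/16) = -3/8 - U**2/16)
(-3036 + (o*(-16))*Q(-1, -1))*(-3563 + O(-28, -1)) = (-3036 - 1/18*(-16)*(-1))*(-3563 + (-3/8 - 1/16*(-1)**2)) = (-3036 + (8/9)*(-1))*(-3563 + (-3/8 - 1/16*1)) = (-3036 - 8/9)*(-3563 + (-3/8 - 1/16)) = -27332*(-3563 - 7/16)/9 = -27332/9*(-57015/16) = 43287055/4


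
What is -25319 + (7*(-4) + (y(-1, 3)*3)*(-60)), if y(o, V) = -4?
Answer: -24627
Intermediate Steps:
-25319 + (7*(-4) + (y(-1, 3)*3)*(-60)) = -25319 + (7*(-4) - 4*3*(-60)) = -25319 + (-28 - 12*(-60)) = -25319 + (-28 + 720) = -25319 + 692 = -24627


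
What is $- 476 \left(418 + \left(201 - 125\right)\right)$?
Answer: $-235144$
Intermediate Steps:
$- 476 \left(418 + \left(201 - 125\right)\right) = - 476 \left(418 + 76\right) = \left(-476\right) 494 = -235144$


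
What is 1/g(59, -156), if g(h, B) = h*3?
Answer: 1/177 ≈ 0.0056497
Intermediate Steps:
g(h, B) = 3*h
1/g(59, -156) = 1/(3*59) = 1/177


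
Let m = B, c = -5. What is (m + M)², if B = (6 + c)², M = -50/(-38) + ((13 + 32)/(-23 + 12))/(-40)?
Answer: 16345849/2795584 ≈ 5.8470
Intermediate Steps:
M = 2371/1672 (M = -50*(-1/38) + (45/(-11))*(-1/40) = 25/19 + (45*(-1/11))*(-1/40) = 25/19 - 45/11*(-1/40) = 25/19 + 9/88 = 2371/1672 ≈ 1.4181)
B = 1 (B = (6 - 5)² = 1² = 1)
m = 1
(m + M)² = (1 + 2371/1672)² = (4043/1672)² = 16345849/2795584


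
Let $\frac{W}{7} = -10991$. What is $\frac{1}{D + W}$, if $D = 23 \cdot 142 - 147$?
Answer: $- \frac{1}{73818} \approx -1.3547 \cdot 10^{-5}$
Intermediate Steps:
$W = -76937$ ($W = 7 \left(-10991\right) = -76937$)
$D = 3119$ ($D = 3266 - 147 = 3119$)
$\frac{1}{D + W} = \frac{1}{3119 - 76937} = \frac{1}{-73818} = - \frac{1}{73818}$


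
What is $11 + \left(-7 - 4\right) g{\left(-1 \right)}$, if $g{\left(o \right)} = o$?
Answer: $22$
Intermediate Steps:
$11 + \left(-7 - 4\right) g{\left(-1 \right)} = 11 + \left(-7 - 4\right) \left(-1\right) = 11 - -11 = 11 + 11 = 22$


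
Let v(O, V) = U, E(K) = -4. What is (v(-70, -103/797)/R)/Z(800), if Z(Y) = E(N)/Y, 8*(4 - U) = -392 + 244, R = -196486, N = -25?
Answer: 2250/98243 ≈ 0.022902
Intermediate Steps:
U = 45/2 (U = 4 - (-392 + 244)/8 = 4 - 1/8*(-148) = 4 + 37/2 = 45/2 ≈ 22.500)
v(O, V) = 45/2
Z(Y) = -4/Y
(v(-70, -103/797)/R)/Z(800) = ((45/2)/(-196486))/((-4/800)) = ((45/2)*(-1/196486))/((-4*1/800)) = -45/(392972*(-1/200)) = -45/392972*(-200) = 2250/98243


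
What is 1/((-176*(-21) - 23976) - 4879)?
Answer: -1/25159 ≈ -3.9747e-5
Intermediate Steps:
1/((-176*(-21) - 23976) - 4879) = 1/((3696 - 23976) - 4879) = 1/(-20280 - 4879) = 1/(-25159) = -1/25159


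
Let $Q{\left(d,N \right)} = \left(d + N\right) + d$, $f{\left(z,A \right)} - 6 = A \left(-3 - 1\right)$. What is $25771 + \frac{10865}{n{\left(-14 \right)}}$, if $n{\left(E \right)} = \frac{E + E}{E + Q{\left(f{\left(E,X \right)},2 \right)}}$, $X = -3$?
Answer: $\frac{115207}{7} \approx 16458.0$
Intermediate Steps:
$f{\left(z,A \right)} = 6 - 4 A$ ($f{\left(z,A \right)} = 6 + A \left(-3 - 1\right) = 6 + A \left(-4\right) = 6 - 4 A$)
$Q{\left(d,N \right)} = N + 2 d$ ($Q{\left(d,N \right)} = \left(N + d\right) + d = N + 2 d$)
$n{\left(E \right)} = \frac{2 E}{38 + E}$ ($n{\left(E \right)} = \frac{E + E}{E + \left(2 + 2 \left(6 - -12\right)\right)} = \frac{2 E}{E + \left(2 + 2 \left(6 + 12\right)\right)} = \frac{2 E}{E + \left(2 + 2 \cdot 18\right)} = \frac{2 E}{E + \left(2 + 36\right)} = \frac{2 E}{E + 38} = \frac{2 E}{38 + E}$)
$25771 + \frac{10865}{n{\left(-14 \right)}} = 25771 + \frac{10865}{2 \left(-14\right) \frac{1}{38 - 14}} = 25771 + \frac{10865}{2 \left(-14\right) \frac{1}{24}} = 25771 + \frac{10865}{- \frac{7}{6}} = 25771 + 10865 \left(- \frac{6}{7}\right) = 25771 - \frac{65190}{7} = \frac{115207}{7}$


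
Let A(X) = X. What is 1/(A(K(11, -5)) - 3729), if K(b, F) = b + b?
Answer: -1/3707 ≈ -0.00026976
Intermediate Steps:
K(b, F) = 2*b
1/(A(K(11, -5)) - 3729) = 1/(2*11 - 3729) = 1/(22 - 3729) = 1/(-3707) = -1/3707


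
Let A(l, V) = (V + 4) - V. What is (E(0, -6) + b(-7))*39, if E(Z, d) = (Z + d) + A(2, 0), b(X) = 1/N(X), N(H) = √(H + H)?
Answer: -78 - 39*I*√14/14 ≈ -78.0 - 10.423*I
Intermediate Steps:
N(H) = √2*√H (N(H) = √(2*H) = √2*√H)
b(X) = √2/(2*√X) (b(X) = 1/(√2*√X) = √2/(2*√X))
A(l, V) = 4 (A(l, V) = (4 + V) - V = 4)
E(Z, d) = 4 + Z + d (E(Z, d) = (Z + d) + 4 = 4 + Z + d)
(E(0, -6) + b(-7))*39 = ((4 + 0 - 6) + √2/(2*√(-7)))*39 = (-2 + √2*(-I*√7/7)/2)*39 = (-2 - I*√14/14)*39 = -78 - 39*I*√14/14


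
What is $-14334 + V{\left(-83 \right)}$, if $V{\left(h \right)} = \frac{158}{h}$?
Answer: $- \frac{1189880}{83} \approx -14336.0$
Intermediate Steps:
$-14334 + V{\left(-83 \right)} = -14334 + \frac{158}{-83} = -14334 + 158 \left(- \frac{1}{83}\right) = -14334 - \frac{158}{83} = - \frac{1189880}{83}$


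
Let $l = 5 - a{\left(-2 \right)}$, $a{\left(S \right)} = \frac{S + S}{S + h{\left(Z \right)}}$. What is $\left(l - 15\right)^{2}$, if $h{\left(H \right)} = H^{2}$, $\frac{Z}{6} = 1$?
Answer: $\frac{28224}{289} \approx 97.661$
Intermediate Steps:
$Z = 6$ ($Z = 6 \cdot 1 = 6$)
$a{\left(S \right)} = \frac{2 S}{36 + S}$ ($a{\left(S \right)} = \frac{S + S}{S + 6^{2}} = \frac{2 S}{S + 36} = \frac{2 S}{36 + S}$)
$l = \frac{87}{17}$ ($l = 5 - 2 \left(-2\right) \frac{1}{36 - 2} = 5 - 2 \left(-2\right) \frac{1}{34} = 5 - - \frac{2}{17} = 5 + \frac{2}{17} = \frac{87}{17} \approx 5.1176$)
$\left(l - 15\right)^{2} = \left(\frac{87}{17} - 15\right)^{2} = \left(- \frac{168}{17}\right)^{2} = \frac{28224}{289}$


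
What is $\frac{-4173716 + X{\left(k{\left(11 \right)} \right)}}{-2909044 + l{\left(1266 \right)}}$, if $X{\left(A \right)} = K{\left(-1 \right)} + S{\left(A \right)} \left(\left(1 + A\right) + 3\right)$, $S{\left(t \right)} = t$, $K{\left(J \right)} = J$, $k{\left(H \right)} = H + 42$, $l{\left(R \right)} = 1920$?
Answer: $\frac{1042674}{726781} \approx 1.4346$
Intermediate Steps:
$k{\left(H \right)} = 42 + H$
$X{\left(A \right)} = -1 + A \left(4 + A\right)$ ($X{\left(A \right)} = -1 + A \left(\left(1 + A\right) + 3\right) = -1 + A \left(4 + A\right)$)
$\frac{-4173716 + X{\left(k{\left(11 \right)} \right)}}{-2909044 + l{\left(1266 \right)}} = \frac{-4173716 + \left(-1 + \left(42 + 11\right)^{2} + 4 \left(42 + 11\right)\right)}{-2909044 + 1920} = \frac{-4173716 + \left(-1 + 53^{2} + 4 \cdot 53\right)}{-2907124} = \left(-4173716 + \left(-1 + 2809 + 212\right)\right) \left(- \frac{1}{2907124}\right) = \left(-4173716 + 3020\right) \left(- \frac{1}{2907124}\right) = \left(-4170696\right) \left(- \frac{1}{2907124}\right) = \frac{1042674}{726781}$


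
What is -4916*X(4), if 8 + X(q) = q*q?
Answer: -39328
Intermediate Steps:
X(q) = -8 + q² (X(q) = -8 + q*q = -8 + q²)
-4916*X(4) = -4916*(-8 + 4²) = -4916*(-8 + 16) = -4916*8 = -39328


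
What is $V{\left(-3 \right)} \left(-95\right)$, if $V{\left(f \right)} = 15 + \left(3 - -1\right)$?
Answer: $-1805$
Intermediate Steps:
$V{\left(f \right)} = 19$ ($V{\left(f \right)} = 15 + \left(3 + 1\right) = 15 + 4 = 19$)
$V{\left(-3 \right)} \left(-95\right) = 19 \left(-95\right) = -1805$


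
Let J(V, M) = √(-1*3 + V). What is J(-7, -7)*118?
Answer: 118*I*√10 ≈ 373.15*I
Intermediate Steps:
J(V, M) = √(-3 + V)
J(-7, -7)*118 = √(-3 - 7)*118 = √(-10)*118 = (I*√10)*118 = 118*I*√10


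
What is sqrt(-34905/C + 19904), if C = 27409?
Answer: sqrt(14951988593879)/27409 ≈ 141.08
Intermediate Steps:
sqrt(-34905/C + 19904) = sqrt(-34905/27409 + 19904) = sqrt(545513831/27409) = sqrt(14951988593879)/27409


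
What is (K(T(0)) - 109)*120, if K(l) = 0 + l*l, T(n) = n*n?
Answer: -13080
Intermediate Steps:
T(n) = n**2
K(l) = l**2 (K(l) = 0 + l**2 = l**2)
(K(T(0)) - 109)*120 = ((0**2)**2 - 109)*120 = (0**2 - 109)*120 = (0 - 109)*120 = -109*120 = -13080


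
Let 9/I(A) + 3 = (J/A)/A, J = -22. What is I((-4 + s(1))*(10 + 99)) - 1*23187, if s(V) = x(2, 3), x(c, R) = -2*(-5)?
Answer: -14878356117/641585 ≈ -23190.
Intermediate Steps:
x(c, R) = 10
s(V) = 10
I(A) = 9/(-3 - 22/A²) (I(A) = 9/(-3 + (-22/A)/A) = 9/(-3 - 22/A²))
I((-4 + s(1))*(10 + 99)) - 1*23187 = -9*((-4 + 10)*(10 + 99))²/(22 + 3*((-4 + 10)*(10 + 99))²) - 1*23187 = -9*(6*109)²/(22 + 3*(6*109)²) - 23187 = -9*654²/(22 + 3*654²) - 23187 = -9*427716/(22 + 3*427716) - 23187 = -9*427716/(22 + 1283148) - 23187 = -9*427716/1283170 - 23187 = -9*427716*1/1283170 - 23187 = -1924722/641585 - 23187 = -14878356117/641585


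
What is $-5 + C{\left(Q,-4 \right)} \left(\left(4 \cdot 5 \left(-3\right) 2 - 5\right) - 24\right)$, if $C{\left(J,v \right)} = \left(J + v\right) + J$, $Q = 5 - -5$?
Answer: $-2389$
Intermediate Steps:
$Q = 10$ ($Q = 5 + 5 = 10$)
$C{\left(J,v \right)} = v + 2 J$
$-5 + C{\left(Q,-4 \right)} \left(\left(4 \cdot 5 \left(-3\right) 2 - 5\right) - 24\right) = -5 + \left(-4 + 2 \cdot 10\right) \left(\left(4 \cdot 5 \left(-3\right) 2 - 5\right) - 24\right) = -5 + \left(-4 + 20\right) \left(\left(4 \left(\left(-15\right) 2\right) - 5\right) - 24\right) = -5 + 16 \left(\left(4 \left(-30\right) - 5\right) - 24\right) = -5 + 16 \left(\left(-120 - 5\right) - 24\right) = -5 + 16 \left(-125 - 24\right) = -5 + 16 \left(-149\right) = -5 - 2384 = -2389$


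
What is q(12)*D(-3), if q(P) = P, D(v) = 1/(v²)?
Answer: 4/3 ≈ 1.3333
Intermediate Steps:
D(v) = v⁻²
q(12)*D(-3) = 12/(-3)² = 12*(⅑) = 4/3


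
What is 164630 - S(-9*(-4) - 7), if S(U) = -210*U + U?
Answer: 170691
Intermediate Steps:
S(U) = -209*U
164630 - S(-9*(-4) - 7) = 164630 - (-209)*(-9*(-4) - 7) = 164630 - (-209)*(36 - 7) = 164630 - (-209)*29 = 164630 - 1*(-6061) = 164630 + 6061 = 170691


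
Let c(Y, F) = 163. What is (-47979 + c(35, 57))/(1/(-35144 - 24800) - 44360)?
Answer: 2866282304/2659115841 ≈ 1.0779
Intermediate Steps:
(-47979 + c(35, 57))/(1/(-35144 - 24800) - 44360) = (-47979 + 163)/(1/(-35144 - 24800) - 44360) = -47816/(1/(-59944) - 44360) = -47816/(-1/59944 - 44360) = -47816/(-2659115841/59944) = -47816*(-59944/2659115841) = 2866282304/2659115841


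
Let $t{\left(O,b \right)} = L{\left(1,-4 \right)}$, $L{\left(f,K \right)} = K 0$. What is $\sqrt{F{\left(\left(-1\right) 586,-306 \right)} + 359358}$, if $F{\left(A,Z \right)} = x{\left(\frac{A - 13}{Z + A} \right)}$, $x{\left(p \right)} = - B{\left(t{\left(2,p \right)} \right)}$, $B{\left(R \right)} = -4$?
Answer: $\sqrt{359362} \approx 599.47$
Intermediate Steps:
$L{\left(f,K \right)} = 0$
$t{\left(O,b \right)} = 0$
$x{\left(p \right)} = 4$ ($x{\left(p \right)} = \left(-1\right) \left(-4\right) = 4$)
$F{\left(A,Z \right)} = 4$
$\sqrt{F{\left(\left(-1\right) 586,-306 \right)} + 359358} = \sqrt{4 + 359358} = \sqrt{359362}$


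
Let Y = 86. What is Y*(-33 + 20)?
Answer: -1118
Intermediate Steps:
Y*(-33 + 20) = 86*(-33 + 20) = 86*(-13) = -1118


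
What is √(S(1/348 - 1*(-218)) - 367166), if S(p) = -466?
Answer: 12*I*√2553 ≈ 606.33*I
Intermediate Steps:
√(S(1/348 - 1*(-218)) - 367166) = √(-466 - 367166) = √(-367632) = 12*I*√2553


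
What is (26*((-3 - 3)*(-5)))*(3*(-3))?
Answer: -7020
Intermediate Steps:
(26*((-3 - 3)*(-5)))*(3*(-3)) = (26*(-6*(-5)))*(-9) = (26*30)*(-9) = 780*(-9) = -7020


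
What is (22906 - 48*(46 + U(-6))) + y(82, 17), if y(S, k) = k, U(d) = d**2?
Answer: 18987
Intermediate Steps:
(22906 - 48*(46 + U(-6))) + y(82, 17) = (22906 - 48*(46 + (-6)**2)) + 17 = (22906 - 48*(46 + 36)) + 17 = (22906 - 48*82) + 17 = (22906 - 3936) + 17 = 18970 + 17 = 18987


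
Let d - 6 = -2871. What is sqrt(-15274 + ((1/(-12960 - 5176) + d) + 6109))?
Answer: I*sqrt(989210351254)/9068 ≈ 109.68*I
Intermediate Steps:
d = -2865 (d = 6 - 2871 = -2865)
sqrt(-15274 + ((1/(-12960 - 5176) + d) + 6109)) = sqrt(-15274 + ((1/(-12960 - 5176) - 2865) + 6109)) = sqrt(-15274 + ((1/(-18136) - 2865) + 6109)) = sqrt(-15274 + ((-1/18136 - 2865) + 6109)) = sqrt(-15274 + (-51959641/18136 + 6109)) = sqrt(-15274 + 58833183/18136) = sqrt(-218176081/18136) = I*sqrt(989210351254)/9068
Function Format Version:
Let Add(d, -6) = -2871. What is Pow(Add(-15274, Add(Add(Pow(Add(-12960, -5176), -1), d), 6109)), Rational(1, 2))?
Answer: Mul(Rational(1, 9068), I, Pow(989210351254, Rational(1, 2))) ≈ Mul(109.68, I)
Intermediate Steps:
d = -2865 (d = Add(6, -2871) = -2865)
Pow(Add(-15274, Add(Add(Pow(Add(-12960, -5176), -1), d), 6109)), Rational(1, 2)) = Pow(Add(-15274, Add(Add(Pow(Add(-12960, -5176), -1), -2865), 6109)), Rational(1, 2)) = Pow(Add(-15274, Add(Add(Pow(-18136, -1), -2865), 6109)), Rational(1, 2)) = Pow(Add(-15274, Add(Add(Rational(-1, 18136), -2865), 6109)), Rational(1, 2)) = Pow(Add(-15274, Add(Rational(-51959641, 18136), 6109)), Rational(1, 2)) = Pow(Add(-15274, Rational(58833183, 18136)), Rational(1, 2)) = Pow(Rational(-218176081, 18136), Rational(1, 2)) = Mul(Rational(1, 9068), I, Pow(989210351254, Rational(1, 2)))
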